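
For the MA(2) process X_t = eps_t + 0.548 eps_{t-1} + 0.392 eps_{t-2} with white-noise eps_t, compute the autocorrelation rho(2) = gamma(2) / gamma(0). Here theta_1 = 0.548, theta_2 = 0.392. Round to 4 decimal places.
\rho(2) = 0.2696

For an MA(q) process with theta_0 = 1, the autocovariance is
  gamma(k) = sigma^2 * sum_{i=0..q-k} theta_i * theta_{i+k},
and rho(k) = gamma(k) / gamma(0). Sigma^2 cancels.
  numerator   = (1)*(0.392) = 0.392.
  denominator = (1)^2 + (0.548)^2 + (0.392)^2 = 1.453968.
  rho(2) = 0.392 / 1.453968 = 0.2696.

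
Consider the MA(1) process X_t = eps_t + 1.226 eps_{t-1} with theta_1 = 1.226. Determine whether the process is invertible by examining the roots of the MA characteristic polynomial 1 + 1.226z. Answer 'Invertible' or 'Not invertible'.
\text{Not invertible}

The MA(q) characteristic polynomial is P(z) = 1 + 1.226z.
Invertibility requires all roots to lie outside the unit circle, i.e. |z| > 1 for every root.
This is linear in z: 1 + (1.226) z = 0  =>  z = -1/(1.226) = -0.815661,  |z| = 0.815661.
Moduli of all roots: 0.8157.
All moduli strictly greater than 1? No.
Verdict: Not invertible.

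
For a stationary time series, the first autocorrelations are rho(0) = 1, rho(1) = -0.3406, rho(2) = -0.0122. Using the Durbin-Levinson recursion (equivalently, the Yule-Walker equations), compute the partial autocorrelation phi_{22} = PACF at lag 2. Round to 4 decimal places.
\phi_{22} = -0.1450

The PACF at lag k is phi_{kk}, the last component of the solution
to the Yule-Walker system G_k phi = r_k where
  (G_k)_{ij} = rho(|i - j|), (r_k)_i = rho(i), i,j = 1..k.
Equivalently, Durbin-Levinson gives phi_{kk} iteratively:
  phi_{11} = rho(1)
  phi_{kk} = [rho(k) - sum_{j=1..k-1} phi_{k-1,j} rho(k-j)]
            / [1 - sum_{j=1..k-1} phi_{k-1,j} rho(j)],
  phi_{k,j} = phi_{k-1,j} - phi_{kk} phi_{k-1,k-j},  j = 1..k-1.
Step k = 1:
  phi_11 = rho(1) = -0.3406.
Step k = 2:
  phi_22 = [rho(2) - phi_11 rho(1)] / [1 - phi_11 rho(1)] = [-0.0122 - (-0.3406)(-0.3406)] / [1 - (-0.3406)(-0.3406)]
         = -0.12820836 / 0.88399164 = -0.145.
Therefore phi_{22} = -0.1450.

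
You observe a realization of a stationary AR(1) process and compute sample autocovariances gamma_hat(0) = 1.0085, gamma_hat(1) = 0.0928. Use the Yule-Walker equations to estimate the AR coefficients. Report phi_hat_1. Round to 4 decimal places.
\hat\phi_{1} = 0.0920

The Yule-Walker equations for an AR(p) process read, in matrix form,
  Gamma_p phi = r_p,   with   (Gamma_p)_{ij} = gamma(|i - j|),
                       (r_p)_i = gamma(i),   i,j = 1..p.
Substitute the sample gammas (Toeplitz matrix and right-hand side of size 1):
  Gamma_p = [[1.0085]]
  r_p     = [0.0928]
With p = 1 this is the single equation gamma(0) phi_1 = gamma(1):
  phi_hat_1 = gamma(1) / gamma(0) = 0.0928 / 1.0085 = 0.0920.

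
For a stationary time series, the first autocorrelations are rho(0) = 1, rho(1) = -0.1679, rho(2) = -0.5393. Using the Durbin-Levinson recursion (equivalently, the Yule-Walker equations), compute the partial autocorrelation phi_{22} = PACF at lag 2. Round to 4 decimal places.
\phi_{22} = -0.5840

The PACF at lag k is phi_{kk}, the last component of the solution
to the Yule-Walker system G_k phi = r_k where
  (G_k)_{ij} = rho(|i - j|), (r_k)_i = rho(i), i,j = 1..k.
Equivalently, Durbin-Levinson gives phi_{kk} iteratively:
  phi_{11} = rho(1)
  phi_{kk} = [rho(k) - sum_{j=1..k-1} phi_{k-1,j} rho(k-j)]
            / [1 - sum_{j=1..k-1} phi_{k-1,j} rho(j)],
  phi_{k,j} = phi_{k-1,j} - phi_{kk} phi_{k-1,k-j},  j = 1..k-1.
Step k = 1:
  phi_11 = rho(1) = -0.1679.
Step k = 2:
  phi_22 = [rho(2) - phi_11 rho(1)] / [1 - phi_11 rho(1)] = [-0.5393 - (-0.1679)(-0.1679)] / [1 - (-0.1679)(-0.1679)]
         = -0.56749041 / 0.97180959 = -0.584.
Therefore phi_{22} = -0.5840.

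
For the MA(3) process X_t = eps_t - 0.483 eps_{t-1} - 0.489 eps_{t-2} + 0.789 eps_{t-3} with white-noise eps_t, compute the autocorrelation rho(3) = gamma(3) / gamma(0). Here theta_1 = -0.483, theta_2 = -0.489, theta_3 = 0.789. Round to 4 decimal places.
\rho(3) = 0.3766

For an MA(q) process with theta_0 = 1, the autocovariance is
  gamma(k) = sigma^2 * sum_{i=0..q-k} theta_i * theta_{i+k},
and rho(k) = gamma(k) / gamma(0). Sigma^2 cancels.
  numerator   = (1)*(0.789) = 0.789.
  denominator = (1)^2 + (-0.483)^2 + (-0.489)^2 + (0.789)^2 = 2.094931.
  rho(3) = 0.789 / 2.094931 = 0.3766.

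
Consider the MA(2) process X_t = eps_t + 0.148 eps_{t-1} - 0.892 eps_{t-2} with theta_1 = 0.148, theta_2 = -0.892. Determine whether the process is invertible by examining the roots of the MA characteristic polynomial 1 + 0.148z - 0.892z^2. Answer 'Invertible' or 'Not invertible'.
\text{Not invertible}

The MA(q) characteristic polynomial is P(z) = 1 + 0.148z - 0.892z^2.
Invertibility requires all roots to lie outside the unit circle, i.e. |z| > 1 for every root.
Set 1 + (0.148) z + (-0.892) z^2 = 0, i.e. a z^2 + b z + c = 0 with a = -0.892, b = 0.148, c = 1.
Discriminant D = b^2 - 4ac = (0.148)^2 - 4*(-0.892)*1 = 0.021904 - (-3.568) = 3.589904.
D >= 0, so the roots are real: z = (-b +/- sqrt(D)) / (2a) = (-0.148 +/- 1.894704) / (-1.784).
  z_1 = (-0.148 + 1.894704) / (-1.784) = -0.9791,   |z_1| = 0.9791.
  z_2 = (-0.148 - 1.894704) / (-1.784) = 1.145,   |z_2| = 1.145.
Moduli of all roots: 0.9791, 1.1450.
All moduli strictly greater than 1? No.
Verdict: Not invertible.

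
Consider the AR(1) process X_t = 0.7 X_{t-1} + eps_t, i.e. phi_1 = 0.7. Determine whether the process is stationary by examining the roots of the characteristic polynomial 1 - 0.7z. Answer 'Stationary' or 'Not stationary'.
\text{Stationary}

The AR(p) characteristic polynomial is P(z) = 1 - 0.7z.
Stationarity requires all roots to lie outside the unit circle, i.e. |z| > 1 for every root.
This is linear in z: 1 + (-0.7) z = 0  =>  z = -1/(-0.7) = 1.428571,  |z| = 1.428571.
Moduli of all roots: 1.4286.
All moduli strictly greater than 1? Yes.
Verdict: Stationary.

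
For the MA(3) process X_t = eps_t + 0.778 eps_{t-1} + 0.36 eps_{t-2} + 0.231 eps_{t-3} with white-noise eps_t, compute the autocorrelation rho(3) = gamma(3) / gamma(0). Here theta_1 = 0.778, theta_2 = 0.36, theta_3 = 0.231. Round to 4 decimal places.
\rho(3) = 0.1292

For an MA(q) process with theta_0 = 1, the autocovariance is
  gamma(k) = sigma^2 * sum_{i=0..q-k} theta_i * theta_{i+k},
and rho(k) = gamma(k) / gamma(0). Sigma^2 cancels.
  numerator   = (1)*(0.231) = 0.231.
  denominator = (1)^2 + (0.778)^2 + (0.36)^2 + (0.231)^2 = 1.788245.
  rho(3) = 0.231 / 1.788245 = 0.1292.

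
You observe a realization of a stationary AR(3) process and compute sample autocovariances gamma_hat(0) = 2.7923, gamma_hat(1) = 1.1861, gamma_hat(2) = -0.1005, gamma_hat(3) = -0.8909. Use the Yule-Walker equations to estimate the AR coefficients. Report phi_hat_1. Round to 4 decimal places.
\hat\phi_{1} = 0.4720

The Yule-Walker equations for an AR(p) process read, in matrix form,
  Gamma_p phi = r_p,   with   (Gamma_p)_{ij} = gamma(|i - j|),
                       (r_p)_i = gamma(i),   i,j = 1..p.
Substitute the sample gammas (Toeplitz matrix and right-hand side of size 3):
  Gamma_p = [[2.7923, 1.1861, -0.1005], [1.1861, 2.7923, 1.1861], [-0.1005, 1.1861, 2.7923]]
  r_p     = [1.1861, -0.1005, -0.8909]
Written out (R1..R3):
  (R1) 2.7923 phi_1 + 1.1861 phi_2 - 0.1005 phi_3 = 1.1861
  (R2) 1.1861 phi_1 + 2.7923 phi_2 + 1.1861 phi_3 = -0.1005
  (R3) -0.1005 phi_1 + 1.1861 phi_2 + 2.7923 phi_3 = -0.8909
Gaussian elimination:
  R2 <- R2 - (1.1861/2.7923) R1 = R2 - (0.424775) R1:  2.288474 phi_2 + 1.22879 phi_3 = -0.604326
  R3 <- R3 - (-0.1005/2.7923) R1 = R3 - (-0.035992) R1:  1.22879 phi_2 + 2.788683 phi_3 = -0.84821
  R3 <- R3 - (1.22879/2.288474) R2 = R3 - (0.536947) R2:  2.128887 phi_3 = -0.523719
Back-substitution:
  phi_hat_3 = -0.523719 / 2.128887 = -0.246006
  phi_hat_2 = (-0.604326 - (1.22879)(-0.246006)) / 2.288474 = -0.131982
  phi_hat_1 = (1.1861 - (1.1861)(-0.131982) - (-0.1005)(-0.246006)) / 2.7923 = 0.471984
So phi_hat = [0.4720, -0.1320, -0.2460].
Therefore phi_hat_1 = 0.4720.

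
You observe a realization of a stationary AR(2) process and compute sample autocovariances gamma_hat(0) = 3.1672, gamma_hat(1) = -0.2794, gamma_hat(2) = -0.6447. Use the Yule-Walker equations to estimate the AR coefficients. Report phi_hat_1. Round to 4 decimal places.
\hat\phi_{1} = -0.1070

The Yule-Walker equations for an AR(p) process read, in matrix form,
  Gamma_p phi = r_p,   with   (Gamma_p)_{ij} = gamma(|i - j|),
                       (r_p)_i = gamma(i),   i,j = 1..p.
Substitute the sample gammas (Toeplitz matrix and right-hand side of size 2):
  Gamma_p = [[3.1672, -0.2794], [-0.2794, 3.1672]]
  r_p     = [-0.2794, -0.6447]
Written out:
  3.1672 phi_1 - 0.2794 phi_2 = -0.2794
  -0.2794 phi_1 + 3.1672 phi_2 = -0.6447
Solve by Cramer's rule:
  det = gamma(0)^2 - gamma(1)^2 = (3.1672)^2 - (-0.2794)^2 = 10.03115584 - 0.07806436 = 9.95309148
  phi_hat_1 = [gamma(1) gamma(0) - gamma(1) gamma(2)] / det = [(-0.2794)(3.1672) - (-0.2794)(-0.6447)] / 9.95309148 = -1.06504486 / 9.95309148 = -0.107
  phi_hat_2 = [gamma(0) gamma(2) - gamma(1)^2] / det = [(3.1672)(-0.6447) - (-0.2794)^2] / 9.95309148 = -2.1199582 / 9.95309148 = -0.213
So phi_hat = [-0.1070, -0.2130].
Therefore phi_hat_1 = -0.1070.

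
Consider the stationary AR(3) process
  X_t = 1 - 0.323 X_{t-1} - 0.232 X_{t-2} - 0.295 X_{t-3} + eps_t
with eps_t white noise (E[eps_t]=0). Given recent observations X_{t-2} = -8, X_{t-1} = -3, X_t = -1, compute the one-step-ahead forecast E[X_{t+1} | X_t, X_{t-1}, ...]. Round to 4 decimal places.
E[X_{t+1} \mid \mathcal F_t] = 4.3790

For an AR(p) model X_t = c + sum_i phi_i X_{t-i} + eps_t, the
one-step-ahead conditional mean is
  E[X_{t+1} | X_t, ...] = c + sum_i phi_i X_{t+1-i}.
Substitute known values:
  E[X_{t+1} | ...] = 1 + (-0.323) * (-1) + (-0.232) * (-3) + (-0.295) * (-8)
                   = 4.3790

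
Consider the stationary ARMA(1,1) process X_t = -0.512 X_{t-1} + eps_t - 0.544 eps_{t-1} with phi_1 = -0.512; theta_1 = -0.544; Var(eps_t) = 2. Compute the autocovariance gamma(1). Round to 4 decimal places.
\gamma(1) = -3.6596

Multiply the model equation by X_{t-k} and take expectations. With theta_0 = psi_0 = 1 and psi_j the MA(infinity) weights, this gives
  gamma(k) - sum_i phi_i gamma(k-i) = c_k,
  c_k = sigma^2 * sum_{j=k..q} theta_j psi_{j-k}   (c_k = 0 for k > q),
using gamma(-m) = gamma(m).
psi-weights needed (psi_j = theta_j + sum_i phi_i psi_{j-i}):
  psi_1 = theta_1 + phi_1 = -0.544 + (-0.512) = -1.056
Right-hand sides:
  c_0 = sigma^2 (1 + theta_1 psi_1) = 2 * (1 + (-0.544)(-1.056)) = 2 * 1.574464 = 3.148928
  c_1 = sigma^2 theta_1 = 2 * (-0.544) = -1.088
  c_2 = 0
Equations for k = 0 and k = 1 (AR order 1):
  gamma(0) = phi_1 gamma(1) + c_0
  gamma(1) = phi_1 gamma(0) + c_1
Substituting the second into the first: gamma(0) (1 - phi_1^2) = c_0 + phi_1 c_1, so
  gamma(0) = (c_0 + phi_1 c_1) / (1 - phi_1^2) = (3.148928 + (-0.512)(-1.088)) / (1 - (-0.512)^2) = 3.705984 / 0.737856 = 5.022639.
  gamma(1) = phi_1 gamma(0) + c_1 = (-0.512)(5.022639) + (-1.088) = -3.659591.
Therefore gamma(1) = -3.6596 (to 4 decimal places).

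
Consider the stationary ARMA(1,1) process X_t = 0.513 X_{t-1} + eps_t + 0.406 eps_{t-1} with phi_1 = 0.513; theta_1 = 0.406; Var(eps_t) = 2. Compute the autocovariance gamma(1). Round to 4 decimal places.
\gamma(1) = 3.0140

Multiply the model equation by X_{t-k} and take expectations. With theta_0 = psi_0 = 1 and psi_j the MA(infinity) weights, this gives
  gamma(k) - sum_i phi_i gamma(k-i) = c_k,
  c_k = sigma^2 * sum_{j=k..q} theta_j psi_{j-k}   (c_k = 0 for k > q),
using gamma(-m) = gamma(m).
psi-weights needed (psi_j = theta_j + sum_i phi_i psi_{j-i}):
  psi_1 = theta_1 + phi_1 = 0.406 + (0.513) = 0.919
Right-hand sides:
  c_0 = sigma^2 (1 + theta_1 psi_1) = 2 * (1 + (0.406)(0.919)) = 2 * 1.373114 = 2.746228
  c_1 = sigma^2 theta_1 = 2 * (0.406) = 0.812
  c_2 = 0
Equations for k = 0 and k = 1 (AR order 1):
  gamma(0) = phi_1 gamma(1) + c_0
  gamma(1) = phi_1 gamma(0) + c_1
Substituting the second into the first: gamma(0) (1 - phi_1^2) = c_0 + phi_1 c_1, so
  gamma(0) = (c_0 + phi_1 c_1) / (1 - phi_1^2) = (2.746228 + (0.513)(0.812)) / (1 - (0.513)^2) = 3.162784 / 0.736831 = 4.292414.
  gamma(1) = phi_1 gamma(0) + c_1 = (0.513)(4.292414) + (0.812) = 3.014009.
Therefore gamma(1) = 3.0140 (to 4 decimal places).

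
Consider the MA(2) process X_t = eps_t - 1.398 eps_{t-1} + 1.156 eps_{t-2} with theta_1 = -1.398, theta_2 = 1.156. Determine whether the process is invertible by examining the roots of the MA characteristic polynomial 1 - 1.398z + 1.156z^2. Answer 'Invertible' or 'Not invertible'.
\text{Not invertible}

The MA(q) characteristic polynomial is P(z) = 1 - 1.398z + 1.156z^2.
Invertibility requires all roots to lie outside the unit circle, i.e. |z| > 1 for every root.
Set 1 + (-1.398) z + (1.156) z^2 = 0, i.e. a z^2 + b z + c = 0 with a = 1.156, b = -1.398, c = 1.
Discriminant D = b^2 - 4ac = (-1.398)^2 - 4*(1.156)*1 = 1.954404 - (4.624) = -2.669596.
D < 0, so the roots are the complex-conjugate pair z = (-b +/- i sqrt(-D)) / (2a) = 0.6047 +/- 0.7067i.
For a conjugate pair |z|^2 = z * conj(z) = (product of roots) = c/a = 1/(1.156) = 0.865052, so |z| = sqrt(0.865052) = 0.9301 for both roots.
Moduli of all roots: 0.9301, 0.9301.
All moduli strictly greater than 1? No.
Verdict: Not invertible.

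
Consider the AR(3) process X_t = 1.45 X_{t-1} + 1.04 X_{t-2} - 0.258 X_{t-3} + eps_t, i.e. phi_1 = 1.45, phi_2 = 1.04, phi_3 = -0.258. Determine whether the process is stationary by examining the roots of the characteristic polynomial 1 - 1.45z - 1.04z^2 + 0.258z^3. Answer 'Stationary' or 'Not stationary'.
\text{Not stationary}

The AR(p) characteristic polynomial is P(z) = 1 - 1.45z - 1.04z^2 + 0.258z^3.
Stationarity requires all roots to lie outside the unit circle, i.e. |z| > 1 for every root.
Degree 3: look for a simple real root z0 first, then factor out (1 - z/z0) and solve the remaining quadratic.
Testing z0 = 5: P(5) = 1 + (-1.45)(5) + (-1.04)(5)^2 + (0.258)(5)^3
  = 1 + (-7.25) + (-26) + (32.25) = 0.  So z_0 = 5 is a root, |z_0| = 5.
Divide out the factor (1 - 0.2 z) = (1 - z/z0) (since 1/z0 = 0.2):
  P(z) = (1 - 0.2 z)(1 + (-1.25) z + (-1.29) z^2)
  [check: z-coef -1.25 - (0.2) = -1.45; z^2-coef -1.29 - (0.2)(-1.25) = -1.04; z^3-coef -(0.2)(-1.29) = 0.258.]
Remaining roots from the quadratic factor 1 + (-1.25) z + (-1.29) z^2:
  Set 1 + (-1.25) z + (-1.29) z^2 = 0, i.e. a z^2 + b z + c = 0 with a = -1.29, b = -1.25, c = 1.
  Discriminant D = b^2 - 4ac = (-1.25)^2 - 4*(-1.29)*1 = 1.5625 - (-5.16) = 6.7225.
  D >= 0, so the roots are real: z = (-b +/- sqrt(D)) / (2a) = (1.25 +/- 2.592778) / (-2.58).
    z_1 = (1.25 + 2.592778) / (-2.58) = -1.4894,   |z_1| = 1.4894.
    z_2 = (1.25 - 2.592778) / (-2.58) = 0.5205,   |z_2| = 0.5205.
Moduli of all roots: 5.0000, 1.4894, 0.5205.
All moduli strictly greater than 1? No.
Verdict: Not stationary.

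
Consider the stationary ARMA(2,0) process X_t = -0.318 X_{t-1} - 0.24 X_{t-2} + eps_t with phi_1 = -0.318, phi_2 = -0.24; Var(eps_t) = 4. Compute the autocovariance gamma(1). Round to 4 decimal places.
\gamma(1) = -1.1651

Multiply the model equation by X_{t-k} and take expectations. With theta_0 = psi_0 = 1 and psi_j the MA(infinity) weights, this gives
  gamma(k) - sum_i phi_i gamma(k-i) = c_k,
  c_k = sigma^2 * sum_{j=k..q} theta_j psi_{j-k}   (c_k = 0 for k > q),
using gamma(-m) = gamma(m).
Pure AR (q = 0): c_0 = sigma^2 = 4, c_k = 0 for k >= 1.
Equations for k = 0, 1, 2 (AR order 2, c_2 = 0):
  (E0) gamma(0) = phi_1 gamma(1) + phi_2 gamma(2) + c_0
  (E1) gamma(1) = phi_1 gamma(0) + phi_2 gamma(1) + c_1
  (E2) gamma(2) = phi_1 gamma(1) + phi_2 gamma(0)
From (E1): gamma(1) = A gamma(0) + B with
  A = phi_1 / (1 - phi_2) = -0.318 / 1.24 = -0.256452,   B = c_1 / (1 - phi_2) = 0 / 1.24 = 0.
Insert (E2) into (E0): gamma(0) (1 - phi_2^2) = phi_1 (1 + phi_2) gamma(1) + c_0.
  phi_1 (1 + phi_2) = (-0.318)(0.76) = -0.24168,   1 - phi_2^2 = 0.9424.
Replace gamma(1) by A gamma(0) + B and collect gamma(0):
  gamma(0) [0.9424 - (-0.24168)(-0.256452)] = c_0 = 4
  gamma(0) * 0.880421 = 4
  gamma(0) = 4 / 0.880421 = 4.543282.
  gamma(1) = A gamma(0) = (-0.256452)(4.543282) = -1.165132.
Therefore gamma(1) = -1.1651 (to 4 decimal places).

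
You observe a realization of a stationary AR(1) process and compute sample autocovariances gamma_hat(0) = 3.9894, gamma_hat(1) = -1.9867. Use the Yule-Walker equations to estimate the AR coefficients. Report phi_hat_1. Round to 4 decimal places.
\hat\phi_{1} = -0.4980

The Yule-Walker equations for an AR(p) process read, in matrix form,
  Gamma_p phi = r_p,   with   (Gamma_p)_{ij} = gamma(|i - j|),
                       (r_p)_i = gamma(i),   i,j = 1..p.
Substitute the sample gammas (Toeplitz matrix and right-hand side of size 1):
  Gamma_p = [[3.9894]]
  r_p     = [-1.9867]
With p = 1 this is the single equation gamma(0) phi_1 = gamma(1):
  phi_hat_1 = gamma(1) / gamma(0) = -1.9867 / 3.9894 = -0.4980.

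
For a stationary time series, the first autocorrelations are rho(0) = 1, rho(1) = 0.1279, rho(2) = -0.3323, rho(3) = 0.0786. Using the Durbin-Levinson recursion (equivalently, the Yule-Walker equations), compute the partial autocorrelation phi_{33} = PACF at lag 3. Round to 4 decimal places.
\phi_{33} = 0.2110

The PACF at lag k is phi_{kk}, the last component of the solution
to the Yule-Walker system G_k phi = r_k where
  (G_k)_{ij} = rho(|i - j|), (r_k)_i = rho(i), i,j = 1..k.
Equivalently, Durbin-Levinson gives phi_{kk} iteratively:
  phi_{11} = rho(1)
  phi_{kk} = [rho(k) - sum_{j=1..k-1} phi_{k-1,j} rho(k-j)]
            / [1 - sum_{j=1..k-1} phi_{k-1,j} rho(j)],
  phi_{k,j} = phi_{k-1,j} - phi_{kk} phi_{k-1,k-j},  j = 1..k-1.
Step k = 1:
  phi_11 = rho(1) = 0.1279.
Step k = 2:
  phi_22 = [rho(2) - phi_11 rho(1)] / [1 - phi_11 rho(1)] = [-0.3323 - (0.1279)(0.1279)] / [1 - (0.1279)(0.1279)]
         = -0.34865841 / 0.98364159 = -0.354457.
  Update: phi_21 = phi_11 - phi_22 phi_11 = 0.1279 - (-0.354457)(0.1279) = 0.173235.
Step k = 3:
  phi_33 = [rho(3) - phi_21 rho(2) - phi_22 rho(1)] / [1 - phi_21 rho(1) - phi_22 rho(2)]
    numerator   = 0.0786 - (0.173235)(-0.3323) - (-0.354457)(0.1279) = 0.18150102
    denominator = 1 - (0.173235)(0.1279) - (-0.354457)(-0.3323) = 0.86005726
  phi_33 = 0.18150102 / 0.86005726 = 0.211.
Therefore phi_{33} = 0.2110.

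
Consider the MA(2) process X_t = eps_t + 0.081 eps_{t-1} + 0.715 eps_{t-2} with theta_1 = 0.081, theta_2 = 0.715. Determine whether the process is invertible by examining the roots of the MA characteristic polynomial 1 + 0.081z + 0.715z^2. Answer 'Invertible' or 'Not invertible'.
\text{Invertible}

The MA(q) characteristic polynomial is P(z) = 1 + 0.081z + 0.715z^2.
Invertibility requires all roots to lie outside the unit circle, i.e. |z| > 1 for every root.
Set 1 + (0.081) z + (0.715) z^2 = 0, i.e. a z^2 + b z + c = 0 with a = 0.715, b = 0.081, c = 1.
Discriminant D = b^2 - 4ac = (0.081)^2 - 4*(0.715)*1 = 0.006561 - (2.86) = -2.853439.
D < 0, so the roots are the complex-conjugate pair z = (-b +/- i sqrt(-D)) / (2a) = -0.0566 +/- 1.1813i.
For a conjugate pair |z|^2 = z * conj(z) = (product of roots) = c/a = 1/(0.715) = 1.398601, so |z| = sqrt(1.398601) = 1.1826 for both roots.
Moduli of all roots: 1.1826, 1.1826.
All moduli strictly greater than 1? Yes.
Verdict: Invertible.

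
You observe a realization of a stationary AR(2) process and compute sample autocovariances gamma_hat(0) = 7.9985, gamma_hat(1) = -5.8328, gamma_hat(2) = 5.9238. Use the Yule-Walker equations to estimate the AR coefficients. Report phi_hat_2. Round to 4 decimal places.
\hat\phi_{2} = 0.4460

The Yule-Walker equations for an AR(p) process read, in matrix form,
  Gamma_p phi = r_p,   with   (Gamma_p)_{ij} = gamma(|i - j|),
                       (r_p)_i = gamma(i),   i,j = 1..p.
Substitute the sample gammas (Toeplitz matrix and right-hand side of size 2):
  Gamma_p = [[7.9985, -5.8328], [-5.8328, 7.9985]]
  r_p     = [-5.8328, 5.9238]
Written out:
  7.9985 phi_1 - 5.8328 phi_2 = -5.8328
  -5.8328 phi_1 + 7.9985 phi_2 = 5.9238
Solve by Cramer's rule:
  det = gamma(0)^2 - gamma(1)^2 = (7.9985)^2 - (-5.8328)^2 = 63.97600225 - 34.02155584 = 29.95444641
  phi_hat_1 = [gamma(1) gamma(0) - gamma(1) gamma(2)] / det = [(-5.8328)(7.9985) - (-5.8328)(5.9238)] / 29.95444641 = -12.10131016 / 29.95444641 = -0.404
  phi_hat_2 = [gamma(0) gamma(2) - gamma(1)^2] / det = [(7.9985)(5.9238) - (-5.8328)^2] / 29.95444641 = 13.35995846 / 29.95444641 = 0.446
So phi_hat = [-0.4040, 0.4460].
Therefore phi_hat_2 = 0.4460.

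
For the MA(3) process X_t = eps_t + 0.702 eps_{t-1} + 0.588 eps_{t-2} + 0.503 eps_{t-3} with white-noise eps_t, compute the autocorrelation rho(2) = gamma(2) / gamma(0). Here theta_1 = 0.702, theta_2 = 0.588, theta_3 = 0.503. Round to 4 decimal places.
\rho(2) = 0.4500

For an MA(q) process with theta_0 = 1, the autocovariance is
  gamma(k) = sigma^2 * sum_{i=0..q-k} theta_i * theta_{i+k},
and rho(k) = gamma(k) / gamma(0). Sigma^2 cancels.
  numerator   = (1)*(0.588) + (0.702)*(0.503) = 0.941106.
  denominator = (1)^2 + (0.702)^2 + (0.588)^2 + (0.503)^2 = 2.091557.
  rho(2) = 0.941106 / 2.091557 = 0.4500.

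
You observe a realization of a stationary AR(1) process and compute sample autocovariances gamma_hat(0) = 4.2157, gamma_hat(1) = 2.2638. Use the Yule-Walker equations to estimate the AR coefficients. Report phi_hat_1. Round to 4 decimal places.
\hat\phi_{1} = 0.5370

The Yule-Walker equations for an AR(p) process read, in matrix form,
  Gamma_p phi = r_p,   with   (Gamma_p)_{ij} = gamma(|i - j|),
                       (r_p)_i = gamma(i),   i,j = 1..p.
Substitute the sample gammas (Toeplitz matrix and right-hand side of size 1):
  Gamma_p = [[4.2157]]
  r_p     = [2.2638]
With p = 1 this is the single equation gamma(0) phi_1 = gamma(1):
  phi_hat_1 = gamma(1) / gamma(0) = 2.2638 / 4.2157 = 0.5370.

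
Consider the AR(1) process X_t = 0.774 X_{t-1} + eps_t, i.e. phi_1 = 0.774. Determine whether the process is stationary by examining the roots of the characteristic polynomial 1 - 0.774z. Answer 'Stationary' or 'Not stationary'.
\text{Stationary}

The AR(p) characteristic polynomial is P(z) = 1 - 0.774z.
Stationarity requires all roots to lie outside the unit circle, i.e. |z| > 1 for every root.
This is linear in z: 1 + (-0.774) z = 0  =>  z = -1/(-0.774) = 1.29199,  |z| = 1.29199.
Moduli of all roots: 1.2920.
All moduli strictly greater than 1? Yes.
Verdict: Stationary.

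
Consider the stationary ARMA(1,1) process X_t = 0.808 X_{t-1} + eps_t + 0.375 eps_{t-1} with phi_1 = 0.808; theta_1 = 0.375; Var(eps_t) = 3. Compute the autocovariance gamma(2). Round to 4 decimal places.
\gamma(2) = 10.7637

Multiply the model equation by X_{t-k} and take expectations. With theta_0 = psi_0 = 1 and psi_j the MA(infinity) weights, this gives
  gamma(k) - sum_i phi_i gamma(k-i) = c_k,
  c_k = sigma^2 * sum_{j=k..q} theta_j psi_{j-k}   (c_k = 0 for k > q),
using gamma(-m) = gamma(m).
psi-weights needed (psi_j = theta_j + sum_i phi_i psi_{j-i}):
  psi_1 = theta_1 + phi_1 = 0.375 + (0.808) = 1.183
Right-hand sides:
  c_0 = sigma^2 (1 + theta_1 psi_1) = 3 * (1 + (0.375)(1.183)) = 3 * 1.443625 = 4.330875
  c_1 = sigma^2 theta_1 = 3 * (0.375) = 1.125
  c_2 = 0
Equations for k = 0 and k = 1 (AR order 1):
  gamma(0) = phi_1 gamma(1) + c_0
  gamma(1) = phi_1 gamma(0) + c_1
Substituting the second into the first: gamma(0) (1 - phi_1^2) = c_0 + phi_1 c_1, so
  gamma(0) = (c_0 + phi_1 c_1) / (1 - phi_1^2) = (4.330875 + (0.808)(1.125)) / (1 - (0.808)^2) = 5.239875 / 0.347136 = 15.094588.
  gamma(1) = phi_1 gamma(0) + c_1 = (0.808)(15.094588) + (1.125) = 13.321427.
For k = 2 (> q): gamma(2) = phi_1 gamma(1) = (0.808)(13.321427) = 10.763713.
Therefore gamma(2) = 10.7637 (to 4 decimal places).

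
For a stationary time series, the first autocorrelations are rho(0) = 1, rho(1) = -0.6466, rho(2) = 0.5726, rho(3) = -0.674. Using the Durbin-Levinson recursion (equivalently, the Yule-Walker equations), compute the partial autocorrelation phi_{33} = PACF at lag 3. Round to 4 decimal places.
\phi_{33} = -0.4259

The PACF at lag k is phi_{kk}, the last component of the solution
to the Yule-Walker system G_k phi = r_k where
  (G_k)_{ij} = rho(|i - j|), (r_k)_i = rho(i), i,j = 1..k.
Equivalently, Durbin-Levinson gives phi_{kk} iteratively:
  phi_{11} = rho(1)
  phi_{kk} = [rho(k) - sum_{j=1..k-1} phi_{k-1,j} rho(k-j)]
            / [1 - sum_{j=1..k-1} phi_{k-1,j} rho(j)],
  phi_{k,j} = phi_{k-1,j} - phi_{kk} phi_{k-1,k-j},  j = 1..k-1.
Step k = 1:
  phi_11 = rho(1) = -0.6466.
Step k = 2:
  phi_22 = [rho(2) - phi_11 rho(1)] / [1 - phi_11 rho(1)] = [0.5726 - (-0.6466)(-0.6466)] / [1 - (-0.6466)(-0.6466)]
         = 0.15450844 / 0.58190844 = 0.26552.
  Update: phi_21 = phi_11 - phi_22 phi_11 = -0.6466 - (0.26552)(-0.6466) = -0.474915.
Step k = 3:
  phi_33 = [rho(3) - phi_21 rho(2) - phi_22 rho(1)] / [1 - phi_21 rho(1) - phi_22 rho(2)]
    numerator   = -0.674 - (-0.474915)(0.5726) - (0.26552)(-0.6466) = -0.23037852
    denominator = 1 - (-0.474915)(-0.6466) - (0.26552)(0.5726) = 0.54088333
  phi_33 = -0.23037852 / 0.54088333 = -0.4259.
Therefore phi_{33} = -0.4259.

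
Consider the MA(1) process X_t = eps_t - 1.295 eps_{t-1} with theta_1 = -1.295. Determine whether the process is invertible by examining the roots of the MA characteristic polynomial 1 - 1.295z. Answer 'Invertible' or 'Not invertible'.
\text{Not invertible}

The MA(q) characteristic polynomial is P(z) = 1 - 1.295z.
Invertibility requires all roots to lie outside the unit circle, i.e. |z| > 1 for every root.
This is linear in z: 1 + (-1.295) z = 0  =>  z = -1/(-1.295) = 0.772201,  |z| = 0.772201.
Moduli of all roots: 0.7722.
All moduli strictly greater than 1? No.
Verdict: Not invertible.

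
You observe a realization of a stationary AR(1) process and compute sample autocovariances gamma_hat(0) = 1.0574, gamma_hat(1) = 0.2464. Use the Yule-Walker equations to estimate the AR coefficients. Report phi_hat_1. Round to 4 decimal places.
\hat\phi_{1} = 0.2330

The Yule-Walker equations for an AR(p) process read, in matrix form,
  Gamma_p phi = r_p,   with   (Gamma_p)_{ij} = gamma(|i - j|),
                       (r_p)_i = gamma(i),   i,j = 1..p.
Substitute the sample gammas (Toeplitz matrix and right-hand side of size 1):
  Gamma_p = [[1.0574]]
  r_p     = [0.2464]
With p = 1 this is the single equation gamma(0) phi_1 = gamma(1):
  phi_hat_1 = gamma(1) / gamma(0) = 0.2464 / 1.0574 = 0.2330.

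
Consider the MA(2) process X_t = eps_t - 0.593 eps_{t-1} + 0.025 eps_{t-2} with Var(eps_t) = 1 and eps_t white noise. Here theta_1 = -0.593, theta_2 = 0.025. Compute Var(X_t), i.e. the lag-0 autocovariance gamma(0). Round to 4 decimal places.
\gamma(0) = 1.3523

For an MA(q) process X_t = eps_t + sum_i theta_i eps_{t-i} with
Var(eps_t) = sigma^2, the variance is
  gamma(0) = sigma^2 * (1 + sum_i theta_i^2).
  sum_i theta_i^2 = (-0.593)^2 + (0.025)^2 = 0.351649 + 0.000625 = 0.352274.
  gamma(0) = 1 * (1 + 0.352274) = 1 * 1.352274 = 1.352274, which rounds to 1.3523.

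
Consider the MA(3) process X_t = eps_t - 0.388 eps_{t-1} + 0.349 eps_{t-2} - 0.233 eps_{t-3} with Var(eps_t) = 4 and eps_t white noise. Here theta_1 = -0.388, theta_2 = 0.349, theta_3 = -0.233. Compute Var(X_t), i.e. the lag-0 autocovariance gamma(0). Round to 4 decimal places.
\gamma(0) = 5.3065

For an MA(q) process X_t = eps_t + sum_i theta_i eps_{t-i} with
Var(eps_t) = sigma^2, the variance is
  gamma(0) = sigma^2 * (1 + sum_i theta_i^2).
  sum_i theta_i^2 = (-0.388)^2 + (0.349)^2 + (-0.233)^2 = 0.150544 + 0.121801 + 0.054289 = 0.326634.
  gamma(0) = 4 * (1 + 0.326634) = 4 * 1.326634 = 5.306536, which rounds to 5.3065.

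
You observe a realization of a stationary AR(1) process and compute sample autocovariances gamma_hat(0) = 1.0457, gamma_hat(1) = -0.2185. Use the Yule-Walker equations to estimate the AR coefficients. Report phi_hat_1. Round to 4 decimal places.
\hat\phi_{1} = -0.2090

The Yule-Walker equations for an AR(p) process read, in matrix form,
  Gamma_p phi = r_p,   with   (Gamma_p)_{ij} = gamma(|i - j|),
                       (r_p)_i = gamma(i),   i,j = 1..p.
Substitute the sample gammas (Toeplitz matrix and right-hand side of size 1):
  Gamma_p = [[1.0457]]
  r_p     = [-0.2185]
With p = 1 this is the single equation gamma(0) phi_1 = gamma(1):
  phi_hat_1 = gamma(1) / gamma(0) = -0.2185 / 1.0457 = -0.2090.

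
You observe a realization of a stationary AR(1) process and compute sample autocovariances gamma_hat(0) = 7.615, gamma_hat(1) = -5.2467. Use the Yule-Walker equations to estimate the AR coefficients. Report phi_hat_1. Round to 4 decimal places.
\hat\phi_{1} = -0.6890

The Yule-Walker equations for an AR(p) process read, in matrix form,
  Gamma_p phi = r_p,   with   (Gamma_p)_{ij} = gamma(|i - j|),
                       (r_p)_i = gamma(i),   i,j = 1..p.
Substitute the sample gammas (Toeplitz matrix and right-hand side of size 1):
  Gamma_p = [[7.615]]
  r_p     = [-5.2467]
With p = 1 this is the single equation gamma(0) phi_1 = gamma(1):
  phi_hat_1 = gamma(1) / gamma(0) = -5.2467 / 7.615 = -0.6890.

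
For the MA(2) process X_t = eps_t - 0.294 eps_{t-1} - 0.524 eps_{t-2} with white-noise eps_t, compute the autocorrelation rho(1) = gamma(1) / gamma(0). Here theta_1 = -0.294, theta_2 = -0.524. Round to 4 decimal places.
\rho(1) = -0.1028

For an MA(q) process with theta_0 = 1, the autocovariance is
  gamma(k) = sigma^2 * sum_{i=0..q-k} theta_i * theta_{i+k},
and rho(k) = gamma(k) / gamma(0). Sigma^2 cancels.
  numerator   = (1)*(-0.294) + (-0.294)*(-0.524) = -0.139944.
  denominator = (1)^2 + (-0.294)^2 + (-0.524)^2 = 1.361012.
  rho(1) = -0.139944 / 1.361012 = -0.1028.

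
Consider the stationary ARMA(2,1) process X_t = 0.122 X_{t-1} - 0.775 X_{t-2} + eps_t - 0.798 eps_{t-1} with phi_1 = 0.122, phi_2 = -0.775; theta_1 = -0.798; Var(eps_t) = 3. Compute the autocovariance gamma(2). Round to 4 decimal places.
\gamma(2) = -9.0003

Multiply the model equation by X_{t-k} and take expectations. With theta_0 = psi_0 = 1 and psi_j the MA(infinity) weights, this gives
  gamma(k) - sum_i phi_i gamma(k-i) = c_k,
  c_k = sigma^2 * sum_{j=k..q} theta_j psi_{j-k}   (c_k = 0 for k > q),
using gamma(-m) = gamma(m).
psi-weights needed (psi_j = theta_j + sum_i phi_i psi_{j-i}):
  psi_1 = theta_1 + phi_1 = -0.798 + (0.122) = -0.676
Right-hand sides:
  c_0 = sigma^2 (1 + theta_1 psi_1) = 3 * (1 + (-0.798)(-0.676)) = 3 * 1.539448 = 4.618344
  c_1 = sigma^2 theta_1 = 3 * (-0.798) = -2.394
  c_2 = 0
Equations for k = 0, 1, 2 (AR order 2, c_2 = 0):
  (E0) gamma(0) = phi_1 gamma(1) + phi_2 gamma(2) + c_0
  (E1) gamma(1) = phi_1 gamma(0) + phi_2 gamma(1) + c_1
  (E2) gamma(2) = phi_1 gamma(1) + phi_2 gamma(0)
From (E1): gamma(1) = A gamma(0) + B with
  A = phi_1 / (1 - phi_2) = 0.122 / 1.775 = 0.068732,   B = c_1 / (1 - phi_2) = -2.394 / 1.775 = -1.348732.
Insert (E2) into (E0): gamma(0) (1 - phi_2^2) = phi_1 (1 + phi_2) gamma(1) + c_0.
  phi_1 (1 + phi_2) = (0.122)(0.225) = 0.02745,   1 - phi_2^2 = 0.399375.
Replace gamma(1) by A gamma(0) + B and collect gamma(0):
  gamma(0) [0.399375 - (0.02745)(0.068732)] = (0.02745)(-1.348732) + 4.618344
  gamma(0) * 0.397488 = 4.581321
  gamma(0) = 4.581321 / 0.397488 = 11.525676.
  gamma(1) = A gamma(0) + B = (0.068732)(11.525676) + (-1.348732) = -0.556545.
  gamma(2) = phi_1 gamma(1) + phi_2 gamma(0) = (0.122)(-0.556545) + (-0.775)(11.525676) = -9.000297.
Therefore gamma(2) = -9.0003 (to 4 decimal places).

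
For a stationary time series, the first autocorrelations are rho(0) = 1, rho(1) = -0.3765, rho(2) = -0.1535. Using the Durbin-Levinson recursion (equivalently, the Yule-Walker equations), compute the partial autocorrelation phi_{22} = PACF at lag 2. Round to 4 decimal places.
\phi_{22} = -0.3440

The PACF at lag k is phi_{kk}, the last component of the solution
to the Yule-Walker system G_k phi = r_k where
  (G_k)_{ij} = rho(|i - j|), (r_k)_i = rho(i), i,j = 1..k.
Equivalently, Durbin-Levinson gives phi_{kk} iteratively:
  phi_{11} = rho(1)
  phi_{kk} = [rho(k) - sum_{j=1..k-1} phi_{k-1,j} rho(k-j)]
            / [1 - sum_{j=1..k-1} phi_{k-1,j} rho(j)],
  phi_{k,j} = phi_{k-1,j} - phi_{kk} phi_{k-1,k-j},  j = 1..k-1.
Step k = 1:
  phi_11 = rho(1) = -0.3765.
Step k = 2:
  phi_22 = [rho(2) - phi_11 rho(1)] / [1 - phi_11 rho(1)] = [-0.1535 - (-0.3765)(-0.3765)] / [1 - (-0.3765)(-0.3765)]
         = -0.29525225 / 0.85824775 = -0.344.
Therefore phi_{22} = -0.3440.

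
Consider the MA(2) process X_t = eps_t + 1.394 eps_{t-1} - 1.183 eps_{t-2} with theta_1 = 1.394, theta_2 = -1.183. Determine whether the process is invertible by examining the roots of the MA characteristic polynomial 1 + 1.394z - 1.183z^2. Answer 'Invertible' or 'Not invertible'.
\text{Not invertible}

The MA(q) characteristic polynomial is P(z) = 1 + 1.394z - 1.183z^2.
Invertibility requires all roots to lie outside the unit circle, i.e. |z| > 1 for every root.
Set 1 + (1.394) z + (-1.183) z^2 = 0, i.e. a z^2 + b z + c = 0 with a = -1.183, b = 1.394, c = 1.
Discriminant D = b^2 - 4ac = (1.394)^2 - 4*(-1.183)*1 = 1.943236 - (-4.732) = 6.675236.
D >= 0, so the roots are real: z = (-b +/- sqrt(D)) / (2a) = (-1.394 +/- 2.583648) / (-2.366).
  z_1 = (-1.394 + 2.583648) / (-2.366) = -0.5028,   |z_1| = 0.5028.
  z_2 = (-1.394 - 2.583648) / (-2.366) = 1.6812,   |z_2| = 1.6812.
Moduli of all roots: 0.5028, 1.6812.
All moduli strictly greater than 1? No.
Verdict: Not invertible.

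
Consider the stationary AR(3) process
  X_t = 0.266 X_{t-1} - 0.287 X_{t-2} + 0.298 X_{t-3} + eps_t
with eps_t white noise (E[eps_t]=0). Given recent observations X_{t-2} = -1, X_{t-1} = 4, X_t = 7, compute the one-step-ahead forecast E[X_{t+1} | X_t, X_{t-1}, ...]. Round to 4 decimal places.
E[X_{t+1} \mid \mathcal F_t] = 0.4160

For an AR(p) model X_t = c + sum_i phi_i X_{t-i} + eps_t, the
one-step-ahead conditional mean is
  E[X_{t+1} | X_t, ...] = c + sum_i phi_i X_{t+1-i}.
Substitute known values:
  E[X_{t+1} | ...] = (0.266) * (7) + (-0.287) * (4) + (0.298) * (-1)
                   = 0.4160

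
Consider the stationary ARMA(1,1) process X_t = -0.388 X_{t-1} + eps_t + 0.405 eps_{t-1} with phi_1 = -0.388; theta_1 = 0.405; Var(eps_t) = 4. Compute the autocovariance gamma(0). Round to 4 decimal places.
\gamma(0) = 4.0014

Multiply the model equation by X_{t-k} and take expectations. With theta_0 = psi_0 = 1 and psi_j the MA(infinity) weights, this gives
  gamma(k) - sum_i phi_i gamma(k-i) = c_k,
  c_k = sigma^2 * sum_{j=k..q} theta_j psi_{j-k}   (c_k = 0 for k > q),
using gamma(-m) = gamma(m).
psi-weights needed (psi_j = theta_j + sum_i phi_i psi_{j-i}):
  psi_1 = theta_1 + phi_1 = 0.405 + (-0.388) = 0.017
Right-hand sides:
  c_0 = sigma^2 (1 + theta_1 psi_1) = 4 * (1 + (0.405)(0.017)) = 4 * 1.006885 = 4.02754
  c_1 = sigma^2 theta_1 = 4 * (0.405) = 1.62
  c_2 = 0
Equations for k = 0 and k = 1 (AR order 1):
  gamma(0) = phi_1 gamma(1) + c_0
  gamma(1) = phi_1 gamma(0) + c_1
Substituting the second into the first: gamma(0) (1 - phi_1^2) = c_0 + phi_1 c_1, so
  gamma(0) = (c_0 + phi_1 c_1) / (1 - phi_1^2) = (4.02754 + (-0.388)(1.62)) / (1 - (-0.388)^2) = 3.39898 / 0.849456 = 4.001361.
Therefore gamma(0) = 4.0014 (to 4 decimal places).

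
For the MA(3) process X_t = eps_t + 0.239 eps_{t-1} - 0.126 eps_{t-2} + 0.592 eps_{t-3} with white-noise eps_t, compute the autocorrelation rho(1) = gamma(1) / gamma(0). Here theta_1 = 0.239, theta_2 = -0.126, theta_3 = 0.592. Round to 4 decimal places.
\rho(1) = 0.0943

For an MA(q) process with theta_0 = 1, the autocovariance is
  gamma(k) = sigma^2 * sum_{i=0..q-k} theta_i * theta_{i+k},
and rho(k) = gamma(k) / gamma(0). Sigma^2 cancels.
  numerator   = (1)*(0.239) + (0.239)*(-0.126) + (-0.126)*(0.592) = 0.134294.
  denominator = (1)^2 + (0.239)^2 + (-0.126)^2 + (0.592)^2 = 1.423461.
  rho(1) = 0.134294 / 1.423461 = 0.0943.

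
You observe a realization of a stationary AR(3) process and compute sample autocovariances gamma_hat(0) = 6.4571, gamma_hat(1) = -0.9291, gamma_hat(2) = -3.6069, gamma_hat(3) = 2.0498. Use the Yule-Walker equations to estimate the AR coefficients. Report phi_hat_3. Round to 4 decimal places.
\hat\phi_{3} = 0.1640

The Yule-Walker equations for an AR(p) process read, in matrix form,
  Gamma_p phi = r_p,   with   (Gamma_p)_{ij} = gamma(|i - j|),
                       (r_p)_i = gamma(i),   i,j = 1..p.
Substitute the sample gammas (Toeplitz matrix and right-hand side of size 3):
  Gamma_p = [[6.4571, -0.9291, -3.6069], [-0.9291, 6.4571, -0.9291], [-3.6069, -0.9291, 6.4571]]
  r_p     = [-0.9291, -3.6069, 2.0498]
Written out (R1..R3):
  (R1) 6.4571 phi_1 - 0.9291 phi_2 - 3.6069 phi_3 = -0.9291
  (R2) -0.9291 phi_1 + 6.4571 phi_2 - 0.9291 phi_3 = -3.6069
  (R3) -3.6069 phi_1 - 0.9291 phi_2 + 6.4571 phi_3 = 2.0498
Gaussian elimination:
  R2 <- R2 - (-0.9291/6.4571) R1 = R2 - (-0.143888) R1:  6.323414 phi_2 - 1.44809 phi_3 = -3.740586
  R3 <- R3 - (-3.6069/6.4571) R1 = R3 - (-0.558594) R1:  -1.44809 phi_2 + 4.442306 phi_3 = 1.53081
  R3 <- R3 - (-1.44809/6.323414) R2 = R3 - (-0.229004) R2:  4.110687 phi_3 = 0.674199
Back-substitution:
  phi_hat_3 = 0.674199 / 4.110687 = 0.164011
  phi_hat_2 = (-3.740586 - (-1.44809)(0.164011)) / 6.323414 = -0.553986
  phi_hat_1 = (-0.9291 - (-0.9291)(-0.553986) - (-3.6069)(0.164011)) / 6.4571 = -0.131984
So phi_hat = [-0.1320, -0.5540, 0.1640].
Therefore phi_hat_3 = 0.1640.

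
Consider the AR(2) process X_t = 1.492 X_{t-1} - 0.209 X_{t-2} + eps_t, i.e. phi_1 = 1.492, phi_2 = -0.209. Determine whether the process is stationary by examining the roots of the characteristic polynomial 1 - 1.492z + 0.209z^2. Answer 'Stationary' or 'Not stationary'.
\text{Not stationary}

The AR(p) characteristic polynomial is P(z) = 1 - 1.492z + 0.209z^2.
Stationarity requires all roots to lie outside the unit circle, i.e. |z| > 1 for every root.
Set 1 + (-1.492) z + (0.209) z^2 = 0, i.e. a z^2 + b z + c = 0 with a = 0.209, b = -1.492, c = 1.
Discriminant D = b^2 - 4ac = (-1.492)^2 - 4*(0.209)*1 = 2.226064 - (0.836) = 1.390064.
D >= 0, so the roots are real: z = (-b +/- sqrt(D)) / (2a) = (1.492 +/- 1.17901) / (0.418).
  z_1 = (1.492 + 1.17901) / (0.418) = 6.39,   |z_1| = 6.39.
  z_2 = (1.492 - 1.17901) / (0.418) = 0.7488,   |z_2| = 0.7488.
Moduli of all roots: 6.3900, 0.7488.
All moduli strictly greater than 1? No.
Verdict: Not stationary.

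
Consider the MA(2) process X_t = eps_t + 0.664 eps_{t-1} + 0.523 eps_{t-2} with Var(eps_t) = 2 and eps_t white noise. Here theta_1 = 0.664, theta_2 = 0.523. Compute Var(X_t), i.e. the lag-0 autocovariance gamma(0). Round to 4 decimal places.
\gamma(0) = 3.4289

For an MA(q) process X_t = eps_t + sum_i theta_i eps_{t-i} with
Var(eps_t) = sigma^2, the variance is
  gamma(0) = sigma^2 * (1 + sum_i theta_i^2).
  sum_i theta_i^2 = (0.664)^2 + (0.523)^2 = 0.440896 + 0.273529 = 0.714425.
  gamma(0) = 2 * (1 + 0.714425) = 2 * 1.714425 = 3.42885, which rounds to 3.4289.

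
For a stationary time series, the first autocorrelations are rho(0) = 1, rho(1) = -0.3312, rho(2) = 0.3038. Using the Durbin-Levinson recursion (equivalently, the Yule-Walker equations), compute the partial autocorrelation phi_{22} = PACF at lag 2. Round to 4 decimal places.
\phi_{22} = 0.2180

The PACF at lag k is phi_{kk}, the last component of the solution
to the Yule-Walker system G_k phi = r_k where
  (G_k)_{ij} = rho(|i - j|), (r_k)_i = rho(i), i,j = 1..k.
Equivalently, Durbin-Levinson gives phi_{kk} iteratively:
  phi_{11} = rho(1)
  phi_{kk} = [rho(k) - sum_{j=1..k-1} phi_{k-1,j} rho(k-j)]
            / [1 - sum_{j=1..k-1} phi_{k-1,j} rho(j)],
  phi_{k,j} = phi_{k-1,j} - phi_{kk} phi_{k-1,k-j},  j = 1..k-1.
Step k = 1:
  phi_11 = rho(1) = -0.3312.
Step k = 2:
  phi_22 = [rho(2) - phi_11 rho(1)] / [1 - phi_11 rho(1)] = [0.3038 - (-0.3312)(-0.3312)] / [1 - (-0.3312)(-0.3312)]
         = 0.19410656 / 0.89030656 = 0.218.
Therefore phi_{22} = 0.2180.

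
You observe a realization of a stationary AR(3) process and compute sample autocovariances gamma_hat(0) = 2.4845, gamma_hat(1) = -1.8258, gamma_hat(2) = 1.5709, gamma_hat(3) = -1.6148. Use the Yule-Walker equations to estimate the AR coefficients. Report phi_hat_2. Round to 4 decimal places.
\hat\phi_{2} = 0.0260

The Yule-Walker equations for an AR(p) process read, in matrix form,
  Gamma_p phi = r_p,   with   (Gamma_p)_{ij} = gamma(|i - j|),
                       (r_p)_i = gamma(i),   i,j = 1..p.
Substitute the sample gammas (Toeplitz matrix and right-hand side of size 3):
  Gamma_p = [[2.4845, -1.8258, 1.5709], [-1.8258, 2.4845, -1.8258], [1.5709, -1.8258, 2.4845]]
  r_p     = [-1.8258, 1.5709, -1.6148]
Written out (R1..R3):
  (R1) 2.4845 phi_1 - 1.8258 phi_2 + 1.5709 phi_3 = -1.8258
  (R2) -1.8258 phi_1 + 2.4845 phi_2 - 1.8258 phi_3 = 1.5709
  (R3) 1.5709 phi_1 - 1.8258 phi_2 + 2.4845 phi_3 = -1.6148
Gaussian elimination:
  R2 <- R2 - (-1.8258/2.4845) R1 = R2 - (-0.734876) R1:  1.142763 phi_2 - 0.671383 phi_3 = 0.229163
  R3 <- R3 - (1.5709/2.4845) R1 = R3 - (0.63228) R1:  -0.671383 phi_2 + 1.491251 phi_3 = -0.460383
  R3 <- R3 - (-0.671383/1.142763) R2 = R3 - (-0.587508) R2:  1.096808 phi_3 = -0.325748
Back-substitution:
  phi_hat_3 = -0.325748 / 1.096808 = -0.296996
  phi_hat_2 = (0.229163 - (-0.671383)(-0.296996)) / 1.142763 = 0.026046
  phi_hat_1 = (-1.8258 - (-1.8258)(0.026046) - (1.5709)(-0.296996)) / 2.4845 = -0.527951
So phi_hat = [-0.5280, 0.0260, -0.2970].
Therefore phi_hat_2 = 0.0260.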